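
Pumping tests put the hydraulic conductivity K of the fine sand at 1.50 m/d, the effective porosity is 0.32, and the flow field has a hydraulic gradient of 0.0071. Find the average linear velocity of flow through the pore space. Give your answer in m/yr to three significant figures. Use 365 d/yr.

12.1 m/yr

Darcy flux q = K·i = 1.50 × 0.0071 = 0.01065 m/d
Seepage velocity v = q / n = 0.01065 / 0.32 = 0.03328 m/d
   = 0.03328 × 365 = 12.1 m/yr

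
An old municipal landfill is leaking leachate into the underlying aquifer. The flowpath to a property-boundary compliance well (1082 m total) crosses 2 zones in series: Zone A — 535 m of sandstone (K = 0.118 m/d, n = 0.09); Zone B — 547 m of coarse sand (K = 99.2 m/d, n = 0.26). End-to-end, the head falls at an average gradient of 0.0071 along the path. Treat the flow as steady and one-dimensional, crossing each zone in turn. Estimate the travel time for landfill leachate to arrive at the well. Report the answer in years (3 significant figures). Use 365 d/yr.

308 years

For zones in series the flux q is common to all zones; the equivalent conductivity is the harmonic (thickness-weighted) mean, K_eq = L_total / Σ(L_j/K_j).
Σ(L/K) = 535/0.118 + 547/99.2 = 4534 + 5.514 = 4539 d
K_eq = L_total / Σ(L/K) = 1082 / 4539 = 0.2384 m/d
q = K_eq · i = 0.2384 × 0.0071 = 0.001692 m/d (same in every zone)
Zone A: v = q/n = 0.001692/0.09 = 0.01880 m/d → t_A = 535/0.01880 = 28450 d
Zone B: v = q/n = 0.001692/0.26 = 0.006509 m/d → t_B = 547/0.006509 = 84040 d
Total t = 28450 + 84040 = 112500 d
   = 112500 / 365 = 308 yr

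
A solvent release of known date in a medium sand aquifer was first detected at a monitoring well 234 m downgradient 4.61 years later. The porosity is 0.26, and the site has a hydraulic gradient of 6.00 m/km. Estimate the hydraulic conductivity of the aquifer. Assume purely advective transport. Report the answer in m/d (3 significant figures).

t = 4.61 years = 1683 d
v = L / t = 234 / 1683 = 0.1391 m/d
K = v · n / i = 0.1391 × 0.26 / 0.0060 = 6.03 m/d

6.03 m/d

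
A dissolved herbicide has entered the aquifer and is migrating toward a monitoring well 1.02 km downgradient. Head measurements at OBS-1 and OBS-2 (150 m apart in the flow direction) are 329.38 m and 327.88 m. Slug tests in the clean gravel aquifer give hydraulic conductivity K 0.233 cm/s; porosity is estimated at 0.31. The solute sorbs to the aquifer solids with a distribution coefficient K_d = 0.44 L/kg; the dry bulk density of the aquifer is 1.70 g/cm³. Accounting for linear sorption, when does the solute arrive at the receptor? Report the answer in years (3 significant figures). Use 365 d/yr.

1.47 years

Hydraulic gradient i = (329.38 − 327.88) / 150 = 1.50 / 150 = 0.01000
K = 0.233 cm/s × 864 = 201.3 m/d
q = Ki = 201.3 × 0.01000 = 2.013 m/d
v_s = q/n_e = 2.013/0.31 = 6.494 m/d
Retardation R = 1 + ρ_b·K_d/n = 1 + 1.70×0.44/0.31 = 3.413
Contaminant velocity v_c = v/R = 6.494/3.413 = 1.903 m/d
L = 1.02 km = 1020 m
t = L/v_c = 1020/1.903 = 536.1 d
   = 536.1/365 = 1.47 yr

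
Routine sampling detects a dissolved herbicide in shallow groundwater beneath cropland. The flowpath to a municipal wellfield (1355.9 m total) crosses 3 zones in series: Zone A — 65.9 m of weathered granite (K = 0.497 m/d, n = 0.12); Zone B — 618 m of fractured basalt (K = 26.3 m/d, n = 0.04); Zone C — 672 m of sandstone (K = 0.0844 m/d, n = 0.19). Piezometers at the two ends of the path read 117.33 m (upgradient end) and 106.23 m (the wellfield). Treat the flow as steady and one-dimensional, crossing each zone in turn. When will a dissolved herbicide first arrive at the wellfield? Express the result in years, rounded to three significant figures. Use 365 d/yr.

321 years

Total head drop ΔH = 117.33 − 106.23 = 11.10 m
Steady 1-D flow in series ⇒ the Darcy flux q is identical in every zone and the zone head losses add (resistances L/K in series).
Σ(L/K) = 65.9/0.497 + 618/26.3 + 672/0.0844 = 132.6 + 23.50 + 7962 = 8118 d
q = ΔH / Σ(L/K) = 11.10 / 8118 = 0.001367 m/d (same in every zone)
Zone A: v = q/n = 0.001367/0.12 = 0.01139 m/d → t_A = 65.9/0.01139 = 5784 d
Zone B: v = q/n = 0.001367/0.04 = 0.03418 m/d → t_B = 618/0.03418 = 18080 d
Zone C: v = q/n = 0.001367/0.19 = 0.007196 m/d → t_C = 672/0.007196 = 93380 d
Total t = 5784 + 18080 + 93380 = 117200 d
   = 117200 / 365 = 321 yr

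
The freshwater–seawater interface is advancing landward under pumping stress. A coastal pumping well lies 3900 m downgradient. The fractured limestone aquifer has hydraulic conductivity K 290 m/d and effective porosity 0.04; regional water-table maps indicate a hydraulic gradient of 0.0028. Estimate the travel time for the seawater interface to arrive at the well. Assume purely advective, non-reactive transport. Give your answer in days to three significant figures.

192 days

Darcy flux q = K·i = 290 × 0.0028 = 0.8120 m/d
v_s = q/n_e = 0.8120/0.04 = 20.30 m/d
t = L / v = 3900 / 20.30 = 192.1 d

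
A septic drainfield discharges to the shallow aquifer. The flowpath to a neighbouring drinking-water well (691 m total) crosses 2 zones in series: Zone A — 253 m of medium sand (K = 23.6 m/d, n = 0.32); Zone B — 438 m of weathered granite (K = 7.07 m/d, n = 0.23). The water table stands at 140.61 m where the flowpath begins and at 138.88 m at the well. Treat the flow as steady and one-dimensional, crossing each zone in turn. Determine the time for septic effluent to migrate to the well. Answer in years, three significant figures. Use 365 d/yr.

20.9 years

Total head drop ΔH = 140.61 − 138.88 = 1.73 m
Steady 1-D flow in series ⇒ the Darcy flux q is identical in every zone and the zone head losses add (resistances L/K in series).
Σ(L/K) = 253/23.6 + 438/7.07 = 10.72 + 61.95 = 72.67 d
q = ΔH / Σ(L/K) = 1.73 / 72.67 = 0.02381 m/d (same in every zone)
Zone A: v = q/n = 0.02381/0.32 = 0.07439 m/d → t_A = 253/0.07439 = 3401 d
Zone B: v = q/n = 0.02381/0.23 = 0.1035 m/d → t_B = 438/0.1035 = 4232 d
Total t = 3401 + 4232 = 7633 d
   = 7633 / 365 = 20.9 yr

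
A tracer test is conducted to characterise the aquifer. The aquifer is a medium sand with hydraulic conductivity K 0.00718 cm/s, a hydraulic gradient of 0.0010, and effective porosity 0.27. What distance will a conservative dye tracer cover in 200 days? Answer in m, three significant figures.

K = 0.00718 cm/s × 864 = 6.204 m/d
Darcy flux q = K·i = 6.204 × 0.0010 = 0.006204 m/d
v_s = q/n_e = 0.006204/0.27 = 0.02298 m/d
L = v × T = 0.02298 × 200 = 4.595 m

4.60 m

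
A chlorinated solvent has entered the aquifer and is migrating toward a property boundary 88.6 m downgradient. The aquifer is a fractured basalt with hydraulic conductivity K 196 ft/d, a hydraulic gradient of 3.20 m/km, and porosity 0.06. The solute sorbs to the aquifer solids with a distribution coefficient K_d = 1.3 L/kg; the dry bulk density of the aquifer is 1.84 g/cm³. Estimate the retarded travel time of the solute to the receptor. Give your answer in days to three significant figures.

K = 196 ft/d × 0.3048 = 59.74 m/d
Darcy flux q = K·i = 59.74 × 0.0032 = 0.1912 m/d
Average linear velocity = 0.1912 / 0.06 = 3.186 m/d
Retardation R = 1 + ρ_b·K_d/n = 1 + 1.84×1.3/0.06 = 40.87
Contaminant velocity v_c = v/R = 3.186/40.87 = 0.07797 m/d
t = L/v_c = 88.6/0.07797 = 1136 d

1140 days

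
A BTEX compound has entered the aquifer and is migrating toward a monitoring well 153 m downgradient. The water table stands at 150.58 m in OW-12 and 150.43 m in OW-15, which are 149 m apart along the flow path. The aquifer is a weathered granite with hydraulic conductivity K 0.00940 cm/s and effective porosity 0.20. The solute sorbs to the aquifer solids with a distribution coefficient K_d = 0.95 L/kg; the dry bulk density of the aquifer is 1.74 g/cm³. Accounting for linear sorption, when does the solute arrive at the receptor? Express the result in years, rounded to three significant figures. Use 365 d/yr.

Hydraulic gradient i = (150.58 − 150.43) / 149 = 0.15 / 149 = 0.001007
K = 0.00940 cm/s × 864 = 8.122 m/d
q = Ki = 8.122 × 0.001007 = 0.008176 m/d
v_s = q/n_e = 0.008176/0.20 = 0.04088 m/d
Retardation R = 1 + ρ_b·K_d/n = 1 + 1.74×0.95/0.20 = 9.265
Contaminant velocity v_c = v/R = 0.04088/9.265 = 0.004412 m/d
t = L/v_c = 153/0.004412 = 34680 d
   = 34680/365 = 95.0 yr

95.0 years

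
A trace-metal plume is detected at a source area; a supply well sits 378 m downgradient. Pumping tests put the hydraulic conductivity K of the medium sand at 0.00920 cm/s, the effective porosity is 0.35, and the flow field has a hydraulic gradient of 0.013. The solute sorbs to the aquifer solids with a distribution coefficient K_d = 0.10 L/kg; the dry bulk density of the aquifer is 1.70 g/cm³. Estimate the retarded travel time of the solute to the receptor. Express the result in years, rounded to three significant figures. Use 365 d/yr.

5.21 years

K = 0.00920 cm/s × 864 = 7.949 m/d
q = Ki = 7.949 × 0.013 = 0.1033 m/d
Seepage velocity v = q / n = 0.1033 / 0.35 = 0.2952 m/d
Retardation R = 1 + ρ_b·K_d/n = 1 + 1.70×0.10/0.35 = 1.486
Contaminant velocity v_c = v/R = 0.2952/1.486 = 0.1987 m/d
t = L/v_c = 378/0.1987 = 1902 d
   = 1902/365 = 5.21 yr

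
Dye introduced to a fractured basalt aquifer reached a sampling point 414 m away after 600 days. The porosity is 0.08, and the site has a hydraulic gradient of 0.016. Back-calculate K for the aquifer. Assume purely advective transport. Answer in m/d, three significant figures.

3.45 m/d

v = L / t = 414 / 600 = 0.6900 m/d
K = v · n / i = 0.6900 × 0.08 / 0.016 = 3.45 m/d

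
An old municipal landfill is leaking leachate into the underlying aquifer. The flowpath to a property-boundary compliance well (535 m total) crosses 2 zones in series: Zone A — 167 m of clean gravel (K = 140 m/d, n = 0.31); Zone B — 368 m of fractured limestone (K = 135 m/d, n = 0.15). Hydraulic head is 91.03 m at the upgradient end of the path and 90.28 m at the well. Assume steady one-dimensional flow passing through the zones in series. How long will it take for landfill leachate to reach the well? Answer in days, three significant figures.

559 days

Total head drop ΔH = 91.03 − 90.28 = 0.75 m
Steady 1-D flow in series ⇒ the Darcy flux q is identical in every zone and the zone head losses add (resistances L/K in series).
Σ(L/K) = 167/140 + 368/135 = 1.193 + 2.726 = 3.919 d
q = ΔH / Σ(L/K) = 0.75 / 3.919 = 0.1914 m/d (same in every zone)
Zone A: v = q/n = 0.1914/0.31 = 0.6174 m/d → t_A = 167/0.6174 = 270.5 d
Zone B: v = q/n = 0.1914/0.15 = 1.276 m/d → t_B = 368/1.276 = 288.4 d
Total t = 270.5 + 288.4 = 558.9 d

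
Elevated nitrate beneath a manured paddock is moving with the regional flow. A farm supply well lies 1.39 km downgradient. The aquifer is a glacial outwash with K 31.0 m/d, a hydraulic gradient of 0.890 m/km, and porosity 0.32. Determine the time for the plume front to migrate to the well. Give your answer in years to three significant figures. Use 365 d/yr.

Specific discharge q = 31.0 × 8.9e-4 = 0.02759 m/d
v = Ki/n = 31.0·8.9e-4/0.32 = 0.08622 m/d
L = 1.39 km = 1390 m
t = L / v = 1390 / 0.08622 = 16120 d
   = 16120 / 365 = 44.2 yr

44.2 years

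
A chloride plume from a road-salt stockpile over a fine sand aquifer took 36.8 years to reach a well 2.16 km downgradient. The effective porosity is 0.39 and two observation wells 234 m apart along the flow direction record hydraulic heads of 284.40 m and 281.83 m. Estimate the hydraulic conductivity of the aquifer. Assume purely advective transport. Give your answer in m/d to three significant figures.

Hydraulic gradient i = (284.40 − 281.83) / 234 = 2.57 / 234 = 0.01098
t = 36.8 years = 13430 d
L = 2.16 km = 2160 m
v = L / t = 2160 / 13430 = 0.1608 m/d
K = v · n / i = 0.1608 × 0.39 / 0.01098 = 5.71 m/d

5.71 m/d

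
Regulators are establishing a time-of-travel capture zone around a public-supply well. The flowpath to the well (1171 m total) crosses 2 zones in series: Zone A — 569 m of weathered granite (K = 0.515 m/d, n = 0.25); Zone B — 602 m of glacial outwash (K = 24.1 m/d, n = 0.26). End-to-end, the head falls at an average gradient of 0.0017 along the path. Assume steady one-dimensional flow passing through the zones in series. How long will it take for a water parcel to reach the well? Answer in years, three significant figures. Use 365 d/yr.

465 years

For zones in series the flux q is common to all zones; the equivalent conductivity is the harmonic (thickness-weighted) mean, K_eq = L_total / Σ(L_j/K_j).
Σ(L/K) = 569/0.515 + 602/24.1 = 1105 + 24.98 = 1130 d
K_eq = L_total / Σ(L/K) = 1171 / 1130 = 1.036 m/d
q = K_eq · i = 1.036 × 0.0017 = 0.001762 m/d (same in every zone)
Zone A: v = q/n = 0.001762/0.25 = 0.007048 m/d → t_A = 569/0.007048 = 80730 d
Zone B: v = q/n = 0.001762/0.26 = 0.006777 m/d → t_B = 602/0.006777 = 88830 d
Total t = 80730 + 88830 = 169600 d
   = 169600 / 365 = 465 yr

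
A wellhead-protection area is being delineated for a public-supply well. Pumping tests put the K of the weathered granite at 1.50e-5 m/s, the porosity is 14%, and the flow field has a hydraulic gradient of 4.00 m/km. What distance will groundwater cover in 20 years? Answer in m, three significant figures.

K = 1.50e-5 m/s × 86400 s/d = 1.296 m/d
q = Ki = 1.296 × 0.0040 = 0.005184 m/d
Seepage velocity v = q / n = 0.005184 / 0.14 = 0.03703 m/d
T = 20 yr × 365 = 7300 d
L = v × T = 0.03703 × 7300 = 270.3 m

270 m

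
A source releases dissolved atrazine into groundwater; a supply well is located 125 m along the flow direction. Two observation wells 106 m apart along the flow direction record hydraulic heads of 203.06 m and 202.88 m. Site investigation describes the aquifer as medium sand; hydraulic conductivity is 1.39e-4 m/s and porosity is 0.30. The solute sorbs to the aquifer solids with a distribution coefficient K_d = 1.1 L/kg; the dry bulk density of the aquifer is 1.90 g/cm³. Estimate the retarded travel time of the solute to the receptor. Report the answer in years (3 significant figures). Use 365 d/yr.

Hydraulic gradient i = (203.06 − 202.88) / 106 = 0.18 / 106 = 0.001698
K = 1.39e-4 m/s × 86400 s/d = 12.01 m/d
Darcy flux q = K·i = 12.01 × 0.001698 = 0.02039 m/d
v_s = q/n_e = 0.02039/0.30 = 0.06798 m/d
Retardation R = 1 + ρ_b·K_d/n = 1 + 1.90×1.1/0.30 = 7.967
Contaminant velocity v_c = v/R = 0.06798/7.967 = 0.008533 m/d
t = L/v_c = 125/0.008533 = 14650 d
   = 14650/365 = 40.1 yr

40.1 years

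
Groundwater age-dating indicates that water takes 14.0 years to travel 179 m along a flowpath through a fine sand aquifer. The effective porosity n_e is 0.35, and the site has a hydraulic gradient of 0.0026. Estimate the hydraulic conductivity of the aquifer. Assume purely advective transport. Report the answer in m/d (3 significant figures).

4.72 m/d

t = 14.0 years = 5110 d
v = L / t = 179 / 5110 = 0.03503 m/d
K = v · n / i = 0.03503 × 0.35 / 0.0026 = 4.72 m/d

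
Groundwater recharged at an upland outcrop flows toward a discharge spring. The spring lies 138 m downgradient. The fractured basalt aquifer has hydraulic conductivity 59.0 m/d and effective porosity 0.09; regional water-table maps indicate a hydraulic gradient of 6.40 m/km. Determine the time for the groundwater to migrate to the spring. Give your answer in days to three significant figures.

Specific discharge q = 59.0 × 0.0064 = 0.3776 m/d
v_s = q/n_e = 0.3776/0.09 = 4.196 m/d
t = L / v = 138 / 4.196 = 32.89 d

32.9 days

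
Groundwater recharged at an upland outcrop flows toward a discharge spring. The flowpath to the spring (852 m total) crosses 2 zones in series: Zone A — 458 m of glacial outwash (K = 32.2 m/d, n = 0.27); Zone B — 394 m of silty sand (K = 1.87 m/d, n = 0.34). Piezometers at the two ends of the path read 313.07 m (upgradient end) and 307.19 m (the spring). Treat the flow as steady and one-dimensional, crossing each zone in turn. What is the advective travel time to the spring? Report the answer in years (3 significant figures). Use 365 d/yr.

27.0 years

Total head drop ΔH = 313.07 − 307.19 = 5.88 m
Steady 1-D flow in series ⇒ the Darcy flux q is identical in every zone and the zone head losses add (resistances L/K in series).
Σ(L/K) = 458/32.2 + 394/1.87 = 14.22 + 210.7 = 224.9 d
q = ΔH / Σ(L/K) = 5.88 / 224.9 = 0.02614 m/d (same in every zone)
Zone A: v = q/n = 0.02614/0.27 = 0.09683 m/d → t_A = 458/0.09683 = 4730 d
Zone B: v = q/n = 0.02614/0.34 = 0.07689 m/d → t_B = 394/0.07689 = 5124 d
Total t = 4730 + 5124 = 9854 d
   = 9854 / 365 = 27.0 yr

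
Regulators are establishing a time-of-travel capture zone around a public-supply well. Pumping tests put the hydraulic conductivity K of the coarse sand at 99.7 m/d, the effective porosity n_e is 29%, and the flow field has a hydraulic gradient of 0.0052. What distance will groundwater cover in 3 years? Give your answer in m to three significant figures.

1960 m

Darcy flux q = K·i = 99.7 × 0.0052 = 0.5184 m/d
v = Ki/n = 99.7·0.0052/0.29 = 1.788 m/d
T = 3 yr × 365 = 1095 d
L = v × T = 1.788 × 1095 = 1958 m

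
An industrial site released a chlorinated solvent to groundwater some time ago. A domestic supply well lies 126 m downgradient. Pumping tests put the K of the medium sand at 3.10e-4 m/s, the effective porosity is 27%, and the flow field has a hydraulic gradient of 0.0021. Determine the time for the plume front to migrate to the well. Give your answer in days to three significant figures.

605 days

K = 3.10e-4 m/s × 86400 s/d = 26.78 m/d
Darcy flux q = K·i = 26.78 × 0.0021 = 0.05625 m/d
Average linear velocity = 0.05625 / 0.27 = 0.2083 m/d
t = L / v = 126 / 0.2083 = 604.8 d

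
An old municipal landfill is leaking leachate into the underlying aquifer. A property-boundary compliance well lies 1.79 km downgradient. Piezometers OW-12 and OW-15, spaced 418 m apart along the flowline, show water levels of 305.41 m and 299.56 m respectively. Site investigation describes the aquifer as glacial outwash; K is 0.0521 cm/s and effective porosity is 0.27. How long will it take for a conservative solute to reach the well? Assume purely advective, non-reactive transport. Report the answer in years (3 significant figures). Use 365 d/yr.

2.10 years

Hydraulic gradient i = (305.41 − 299.56) / 418 = 5.85 / 418 = 0.01400
K = 0.0521 cm/s × 864 = 45.01 m/d
q = Ki = 45.01 × 0.01400 = 0.6300 m/d
v_s = q/n_e = 0.6300/0.27 = 2.333 m/d
L = 1.79 km = 1790 m
t = L / v = 1790 / 2.333 = 767.2 d
   = 767.2 / 365 = 2.10 yr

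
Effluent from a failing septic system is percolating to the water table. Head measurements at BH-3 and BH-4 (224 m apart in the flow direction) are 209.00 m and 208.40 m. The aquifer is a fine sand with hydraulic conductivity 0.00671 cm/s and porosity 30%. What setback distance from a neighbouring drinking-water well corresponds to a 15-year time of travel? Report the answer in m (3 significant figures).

Hydraulic gradient i = (209.00 − 208.40) / 224 = 0.60 / 224 = 0.002679
K = 0.00671 cm/s × 864 = 5.797 m/d
q = Ki = 5.797 × 0.002679 = 0.01553 m/d
v = Ki/n = 5.797·0.002679/0.30 = 0.05176 m/d
T = 15 yr × 365 = 5475 d
L = v × T = 0.05176 × 5475 = 283.4 m

283 m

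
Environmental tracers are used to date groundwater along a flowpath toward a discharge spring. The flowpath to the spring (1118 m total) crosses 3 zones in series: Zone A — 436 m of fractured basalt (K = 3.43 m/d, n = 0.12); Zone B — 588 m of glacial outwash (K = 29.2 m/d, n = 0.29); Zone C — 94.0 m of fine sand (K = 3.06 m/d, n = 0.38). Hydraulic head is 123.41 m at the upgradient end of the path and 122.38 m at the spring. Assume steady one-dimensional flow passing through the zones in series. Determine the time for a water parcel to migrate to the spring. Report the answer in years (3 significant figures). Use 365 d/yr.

122 years

Total head drop ΔH = 123.41 − 122.38 = 1.03 m
Continuity: the same q passes through each zone, so ΔH = q·Σ(L_j/K_j) — the zones act as resistances in series.
Σ(L/K) = 436/3.43 + 588/29.2 + 94.0/3.06 = 127.1 + 20.14 + 30.72 = 178.0 d
q = ΔH / Σ(L/K) = 1.03 / 178.0 = 0.005788 m/d (same in every zone)
Zone A: v = q/n = 0.005788/0.12 = 0.04823 m/d → t_A = 436/0.04823 = 9040 d
Zone B: v = q/n = 0.005788/0.29 = 0.01996 m/d → t_B = 588/0.01996 = 29460 d
Zone C: v = q/n = 0.005788/0.38 = 0.01523 m/d → t_C = 94.0/0.01523 = 6172 d
Total t = 9040 + 29460 + 6172 = 44680 d
   = 44680 / 365 = 122 yr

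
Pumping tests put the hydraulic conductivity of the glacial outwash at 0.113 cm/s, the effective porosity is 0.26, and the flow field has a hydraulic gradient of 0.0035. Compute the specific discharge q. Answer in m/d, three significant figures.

0.342 m/d

K = 0.113 cm/s × 864 = 97.63 m/d
q = Ki = 97.63 × 0.0035 = 0.3417 m/d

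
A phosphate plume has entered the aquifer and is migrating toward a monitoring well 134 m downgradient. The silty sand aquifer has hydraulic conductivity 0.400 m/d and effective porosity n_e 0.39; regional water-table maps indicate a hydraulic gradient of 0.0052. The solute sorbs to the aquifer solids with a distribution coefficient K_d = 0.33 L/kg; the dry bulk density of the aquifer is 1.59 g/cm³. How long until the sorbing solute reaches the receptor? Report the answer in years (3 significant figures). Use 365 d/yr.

161 years

Specific discharge q = 0.400 × 0.0052 = 0.002080 m/d
v = Ki/n = 0.400·0.0052/0.39 = 0.005333 m/d
Retardation R = 1 + ρ_b·K_d/n = 1 + 1.59×0.33/0.39 = 2.345
Contaminant velocity v_c = v/R = 0.005333/2.345 = 0.002274 m/d
t = L/v_c = 134/0.002274 = 58930 d
   = 58930/365 = 161 yr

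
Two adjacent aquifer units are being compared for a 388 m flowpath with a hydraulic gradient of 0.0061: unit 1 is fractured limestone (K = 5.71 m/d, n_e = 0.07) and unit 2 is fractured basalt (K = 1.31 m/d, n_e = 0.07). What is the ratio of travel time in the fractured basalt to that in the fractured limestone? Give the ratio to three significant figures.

Unit 1 (fractured limestone): v = 5.71×0.0061/0.07 = 0.4976 m/d, t = 388/0.4976 = 779.8 d
Unit 2 (fractured basalt): v = 1.31×0.0061/0.07 = 0.1142 m/d, t = 388/0.1142 = 3399 d
t(fractured basalt) / t(fractured limestone) = 3399/779.8 = 4.36

4.36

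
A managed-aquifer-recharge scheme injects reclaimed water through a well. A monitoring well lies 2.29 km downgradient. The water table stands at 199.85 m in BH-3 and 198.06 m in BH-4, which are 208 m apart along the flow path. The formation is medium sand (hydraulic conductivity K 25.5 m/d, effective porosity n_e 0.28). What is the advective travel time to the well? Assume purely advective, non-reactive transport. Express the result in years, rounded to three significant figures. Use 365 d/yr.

8.01 years

Hydraulic gradient i = (199.85 − 198.06) / 208 = 1.79 / 208 = 0.008606
Darcy flux q = K·i = 25.5 × 0.008606 = 0.2194 m/d
Seepage velocity v = q / n = 0.2194 / 0.28 = 0.7837 m/d
L = 2.29 km = 2290 m
t = L / v = 2290 / 0.7837 = 2922 d
   = 2922 / 365 = 8.01 yr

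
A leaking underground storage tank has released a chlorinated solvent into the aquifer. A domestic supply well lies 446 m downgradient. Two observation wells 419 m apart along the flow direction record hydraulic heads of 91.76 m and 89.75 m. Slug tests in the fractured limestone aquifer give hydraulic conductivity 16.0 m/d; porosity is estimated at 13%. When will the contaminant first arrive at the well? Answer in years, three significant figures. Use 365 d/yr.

2.07 years

Hydraulic gradient i = (91.76 − 89.75) / 419 = 2.01 / 419 = 0.004797
q = Ki = 16.0 × 0.004797 = 0.07675 m/d
v = Ki/n = 16.0·0.004797/0.13 = 0.5904 m/d
t = L / v = 446 / 0.5904 = 755.4 d
   = 755.4 / 365 = 2.07 yr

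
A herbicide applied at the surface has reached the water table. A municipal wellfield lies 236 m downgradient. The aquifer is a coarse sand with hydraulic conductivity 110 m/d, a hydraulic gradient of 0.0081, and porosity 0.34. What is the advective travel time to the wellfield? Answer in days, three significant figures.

Darcy flux q = K·i = 110 × 0.0081 = 0.8910 m/d
v_s = q/n_e = 0.8910/0.34 = 2.621 m/d
t = L / v = 236 / 2.621 = 90.06 d

90.1 days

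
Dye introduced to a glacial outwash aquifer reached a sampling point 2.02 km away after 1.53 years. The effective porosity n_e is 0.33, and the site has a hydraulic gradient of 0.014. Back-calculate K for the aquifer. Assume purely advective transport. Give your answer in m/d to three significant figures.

85.3 m/d

t = 1.53 years = 558.5 d
L = 2.02 km = 2020 m
v = L / t = 2020 / 558.5 = 3.617 m/d
K = v · n / i = 3.617 × 0.33 / 0.014 = 85.3 m/d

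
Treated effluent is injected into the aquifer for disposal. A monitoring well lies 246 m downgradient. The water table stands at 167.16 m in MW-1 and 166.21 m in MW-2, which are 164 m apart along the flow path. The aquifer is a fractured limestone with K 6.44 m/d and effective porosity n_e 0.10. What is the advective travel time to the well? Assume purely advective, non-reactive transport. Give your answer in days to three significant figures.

659 days

Hydraulic gradient i = (167.16 − 166.21) / 164 = 0.95 / 164 = 0.005793
Specific discharge q = 6.44 × 0.005793 = 0.03730 m/d
v = Ki/n = 6.44·0.005793/0.10 = 0.3730 m/d
t = L / v = 246 / 0.3730 = 659.4 d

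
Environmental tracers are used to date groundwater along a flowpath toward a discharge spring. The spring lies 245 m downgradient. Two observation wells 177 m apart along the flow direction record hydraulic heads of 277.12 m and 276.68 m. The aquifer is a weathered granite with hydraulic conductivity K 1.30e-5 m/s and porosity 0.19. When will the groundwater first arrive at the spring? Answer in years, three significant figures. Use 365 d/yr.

Hydraulic gradient i = (277.12 − 276.68) / 177 = 0.44 / 177 = 0.002486
K = 1.30e-5 m/s × 86400 s/d = 1.123 m/d
q = Ki = 1.123 × 0.002486 = 0.002792 m/d
v_s = q/n_e = 0.002792/0.19 = 0.01470 m/d
t = L / v = 245 / 0.01470 = 16670 d
   = 16670 / 365 = 45.7 yr

45.7 years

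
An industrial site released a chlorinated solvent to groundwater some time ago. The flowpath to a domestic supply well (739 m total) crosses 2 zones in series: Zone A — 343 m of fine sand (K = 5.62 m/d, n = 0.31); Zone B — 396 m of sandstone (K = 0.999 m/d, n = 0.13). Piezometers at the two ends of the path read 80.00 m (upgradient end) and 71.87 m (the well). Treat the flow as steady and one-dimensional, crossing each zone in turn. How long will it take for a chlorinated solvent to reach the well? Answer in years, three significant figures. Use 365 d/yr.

Total head drop ΔH = 80.00 − 71.87 = 8.13 m
Continuity: the same q passes through each zone, so ΔH = q·Σ(L_j/K_j) — the zones act as resistances in series.
Σ(L/K) = 343/5.62 + 396/0.999 = 61.03 + 396.4 = 457.4 d
q = ΔH / Σ(L/K) = 8.13 / 457.4 = 0.01777 m/d (same in every zone)
Zone A: v = q/n = 0.01777/0.31 = 0.05733 m/d → t_A = 343/0.05733 = 5983 d
Zone B: v = q/n = 0.01777/0.13 = 0.1367 m/d → t_B = 396/0.1367 = 2896 d
Total t = 5983 + 2896 = 8879 d
   = 8879 / 365 = 24.3 yr

24.3 years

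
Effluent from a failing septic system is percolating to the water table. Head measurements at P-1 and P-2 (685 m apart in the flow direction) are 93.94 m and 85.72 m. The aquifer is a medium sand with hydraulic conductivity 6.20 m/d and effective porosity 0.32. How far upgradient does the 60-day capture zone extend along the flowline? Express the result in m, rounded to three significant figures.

Hydraulic gradient i = (93.94 − 85.72) / 685 = 8.22 / 685 = 0.01200
Darcy flux q = K·i = 6.20 × 0.01200 = 0.07440 m/d
Average linear velocity = 0.07440 / 0.32 = 0.2325 m/d
L = v × T = 0.2325 × 60 = 13.95 m

14.0 m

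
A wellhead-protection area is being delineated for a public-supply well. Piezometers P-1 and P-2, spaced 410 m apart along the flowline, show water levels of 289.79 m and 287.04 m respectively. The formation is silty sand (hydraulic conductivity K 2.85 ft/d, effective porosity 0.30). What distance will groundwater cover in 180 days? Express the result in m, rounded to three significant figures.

Hydraulic gradient i = (289.79 − 287.04) / 410 = 2.75 / 410 = 0.006707
K = 2.85 ft/d × 0.3048 = 0.8687 m/d
Specific discharge q = 0.8687 × 0.006707 = 0.005827 m/d
Average linear velocity = 0.005827 / 0.30 = 0.01942 m/d
L = v × T = 0.01942 × 180 = 3.496 m

3.50 m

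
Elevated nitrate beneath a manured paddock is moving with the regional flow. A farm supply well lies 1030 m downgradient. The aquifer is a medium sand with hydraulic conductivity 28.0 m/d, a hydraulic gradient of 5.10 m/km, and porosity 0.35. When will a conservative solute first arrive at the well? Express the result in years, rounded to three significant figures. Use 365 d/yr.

Darcy flux q = K·i = 28.0 × 0.0051 = 0.1428 m/d
v = Ki/n = 28.0·0.0051/0.35 = 0.4080 m/d
t = L / v = 1030 / 0.4080 = 2525 d
   = 2525 / 365 = 6.92 yr

6.92 years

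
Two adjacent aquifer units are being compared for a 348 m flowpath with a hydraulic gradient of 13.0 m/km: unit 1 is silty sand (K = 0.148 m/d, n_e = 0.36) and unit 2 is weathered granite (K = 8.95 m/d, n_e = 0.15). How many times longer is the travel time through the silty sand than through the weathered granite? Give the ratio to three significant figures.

145

Unit 1 (silty sand): v = 0.148×0.013/0.36 = 0.005344 m/d, t = 348/0.005344 = 65110 d
Unit 2 (weathered granite): v = 8.95×0.013/0.15 = 0.7757 m/d, t = 348/0.7757 = 448.6 d
t(silty sand) / t(weathered granite) = 65110/448.6 = 145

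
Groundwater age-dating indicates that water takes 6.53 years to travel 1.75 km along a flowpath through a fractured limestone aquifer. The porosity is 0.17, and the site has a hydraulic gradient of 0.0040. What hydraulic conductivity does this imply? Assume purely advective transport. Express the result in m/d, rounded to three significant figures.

t = 6.53 years = 2383 d
L = 1.75 km = 1750 m
v = L / t = 1750 / 2383 = 0.7342 m/d
K = v · n / i = 0.7342 × 0.17 / 0.0040 = 31.2 m/d

31.2 m/d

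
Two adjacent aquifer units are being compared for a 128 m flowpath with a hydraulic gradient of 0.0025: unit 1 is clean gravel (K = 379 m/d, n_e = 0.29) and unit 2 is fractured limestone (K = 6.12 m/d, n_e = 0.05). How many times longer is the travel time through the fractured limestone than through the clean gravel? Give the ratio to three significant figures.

10.7

Unit 1 (clean gravel): v = 379×0.0025/0.29 = 3.267 m/d, t = 128/3.267 = 39.18 d
Unit 2 (fractured limestone): v = 6.12×0.0025/0.05 = 0.3060 m/d, t = 128/0.3060 = 418.3 d
t(fractured limestone) / t(clean gravel) = 418.3/39.18 = 10.7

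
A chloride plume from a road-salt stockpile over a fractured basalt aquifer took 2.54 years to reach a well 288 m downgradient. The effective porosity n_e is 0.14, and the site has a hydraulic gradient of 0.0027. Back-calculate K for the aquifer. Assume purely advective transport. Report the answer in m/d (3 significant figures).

t = 2.54 years = 927.1 d
v = L / t = 288 / 927.1 = 0.3106 m/d
K = v · n / i = 0.3106 × 0.14 / 0.0027 = 16.1 m/d

16.1 m/d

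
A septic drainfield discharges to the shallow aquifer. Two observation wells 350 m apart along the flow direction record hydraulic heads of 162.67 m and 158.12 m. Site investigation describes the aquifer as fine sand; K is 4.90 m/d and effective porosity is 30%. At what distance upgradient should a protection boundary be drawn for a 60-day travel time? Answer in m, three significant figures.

12.7 m

Hydraulic gradient i = (162.67 − 158.12) / 350 = 4.55 / 350 = 0.01300
Specific discharge q = 4.90 × 0.01300 = 0.06370 m/d
v = Ki/n = 4.90·0.01300/0.30 = 0.2123 m/d
L = v × T = 0.2123 × 60 = 12.74 m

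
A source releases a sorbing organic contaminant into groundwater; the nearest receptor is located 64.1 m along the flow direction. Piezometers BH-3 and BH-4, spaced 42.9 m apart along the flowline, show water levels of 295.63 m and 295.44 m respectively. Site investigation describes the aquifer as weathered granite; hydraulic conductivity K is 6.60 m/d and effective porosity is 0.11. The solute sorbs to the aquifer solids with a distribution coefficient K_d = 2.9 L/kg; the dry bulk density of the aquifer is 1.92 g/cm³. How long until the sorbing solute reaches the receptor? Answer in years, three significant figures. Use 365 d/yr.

Hydraulic gradient i = (295.63 − 295.44) / 42.9 = 0.19 / 42.9 = 0.004429
Darcy flux q = K·i = 6.60 × 0.004429 = 0.02923 m/d
Average linear velocity = 0.02923 / 0.11 = 0.2657 m/d
Retardation R = 1 + ρ_b·K_d/n = 1 + 1.92×2.9/0.11 = 51.62
Contaminant velocity v_c = v/R = 0.2657/51.62 = 0.005148 m/d
t = L/v_c = 64.1/0.005148 = 12450 d
   = 12450/365 = 34.1 yr

34.1 years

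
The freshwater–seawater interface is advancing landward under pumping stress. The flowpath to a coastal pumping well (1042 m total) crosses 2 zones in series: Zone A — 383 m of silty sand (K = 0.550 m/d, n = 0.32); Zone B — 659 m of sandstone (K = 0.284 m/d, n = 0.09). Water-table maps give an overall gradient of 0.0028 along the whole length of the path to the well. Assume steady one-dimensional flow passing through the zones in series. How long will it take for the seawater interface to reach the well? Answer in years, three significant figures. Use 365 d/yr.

515 years

For zones in series the flux q is common to all zones; the equivalent conductivity is the harmonic (thickness-weighted) mean, K_eq = L_total / Σ(L_j/K_j).
Σ(L/K) = 383/0.550 + 659/0.284 = 696.4 + 2320 = 3017 d
K_eq = L_total / Σ(L/K) = 1042 / 3017 = 0.3454 m/d
q = K_eq · i = 0.3454 × 0.0028 = 9.671e-4 m/d (same in every zone)
Zone A: v = q/n = 9.671e-4/0.32 = 0.003022 m/d → t_A = 383/0.003022 = 126700 d
Zone B: v = q/n = 9.671e-4/0.09 = 0.01075 m/d → t_B = 659/0.01075 = 61330 d
Total t = 126700 + 61330 = 188100 d
   = 188100 / 365 = 515 yr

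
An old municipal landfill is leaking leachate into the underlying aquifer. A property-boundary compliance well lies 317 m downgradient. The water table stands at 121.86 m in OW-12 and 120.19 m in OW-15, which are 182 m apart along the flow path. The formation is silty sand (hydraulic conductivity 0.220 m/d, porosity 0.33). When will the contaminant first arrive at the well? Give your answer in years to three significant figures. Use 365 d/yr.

Hydraulic gradient i = (121.86 − 120.19) / 182 = 1.67 / 182 = 0.009176
Darcy flux q = K·i = 0.220 × 0.009176 = 0.002019 m/d
Seepage velocity v = q / n = 0.002019 / 0.33 = 0.006117 m/d
t = L / v = 317 / 0.006117 = 51820 d
   = 51820 / 365 = 142 yr

142 years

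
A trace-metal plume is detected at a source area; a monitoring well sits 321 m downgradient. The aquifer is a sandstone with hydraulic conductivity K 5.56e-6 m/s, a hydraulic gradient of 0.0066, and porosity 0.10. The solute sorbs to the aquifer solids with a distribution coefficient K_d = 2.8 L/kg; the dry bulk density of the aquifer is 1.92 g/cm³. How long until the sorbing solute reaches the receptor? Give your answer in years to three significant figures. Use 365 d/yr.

1520 years

K = 5.56e-6 m/s × 86400 s/d = 0.4804 m/d
Darcy flux q = K·i = 0.4804 × 0.0066 = 0.003171 m/d
Average linear velocity = 0.003171 / 0.10 = 0.03171 m/d
Retardation R = 1 + ρ_b·K_d/n = 1 + 1.92×2.8/0.10 = 54.76
Contaminant velocity v_c = v/R = 0.03171/54.76 = 5.790e-4 m/d
t = L/v_c = 321/5.790e-4 = 554400 d
   = 554400/365 = 1520 yr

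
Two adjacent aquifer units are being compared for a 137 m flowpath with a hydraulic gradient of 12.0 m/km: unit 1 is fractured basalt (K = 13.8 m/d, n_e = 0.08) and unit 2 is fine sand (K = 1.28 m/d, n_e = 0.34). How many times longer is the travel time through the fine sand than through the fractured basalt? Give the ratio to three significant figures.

Unit 1 (fractured basalt): v = 13.8×0.012/0.08 = 2.070 m/d, t = 137/2.070 = 66.18 d
Unit 2 (fine sand): v = 1.28×0.012/0.34 = 0.04518 m/d, t = 137/0.04518 = 3033 d
t(fine sand) / t(fractured basalt) = 3033/66.18 = 45.8

45.8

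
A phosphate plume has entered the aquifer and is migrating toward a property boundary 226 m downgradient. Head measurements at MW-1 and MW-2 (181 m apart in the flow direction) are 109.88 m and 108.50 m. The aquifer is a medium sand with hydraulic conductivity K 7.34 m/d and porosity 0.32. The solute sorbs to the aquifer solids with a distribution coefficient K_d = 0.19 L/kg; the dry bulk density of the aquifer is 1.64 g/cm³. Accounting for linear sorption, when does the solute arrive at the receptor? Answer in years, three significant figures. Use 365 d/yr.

6.99 years

Hydraulic gradient i = (109.88 − 108.50) / 181 = 1.38 / 181 = 0.007624
q = Ki = 7.34 × 0.007624 = 0.05596 m/d
Average linear velocity = 0.05596 / 0.32 = 0.1749 m/d
Retardation R = 1 + ρ_b·K_d/n = 1 + 1.64×0.19/0.32 = 1.974
Contaminant velocity v_c = v/R = 0.1749/1.974 = 0.08860 m/d
t = L/v_c = 226/0.08860 = 2551 d
   = 2551/365 = 6.99 yr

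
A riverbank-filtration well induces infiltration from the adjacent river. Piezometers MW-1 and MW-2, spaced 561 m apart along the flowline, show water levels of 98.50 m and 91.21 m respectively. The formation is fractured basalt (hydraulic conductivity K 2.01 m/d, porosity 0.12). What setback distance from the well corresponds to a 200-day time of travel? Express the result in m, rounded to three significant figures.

Hydraulic gradient i = (98.50 − 91.21) / 561 = 7.29 / 561 = 0.01299
q = Ki = 2.01 × 0.01299 = 0.02612 m/d
Seepage velocity v = q / n = 0.02612 / 0.12 = 0.2177 m/d
L = v × T = 0.2177 × 200 = 43.53 m

43.5 m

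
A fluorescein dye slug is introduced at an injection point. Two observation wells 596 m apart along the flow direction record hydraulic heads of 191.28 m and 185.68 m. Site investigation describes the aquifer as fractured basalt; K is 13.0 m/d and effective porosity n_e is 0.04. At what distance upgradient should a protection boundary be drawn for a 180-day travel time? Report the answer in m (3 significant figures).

550 m

Hydraulic gradient i = (191.28 − 185.68) / 596 = 5.60 / 596 = 0.009396
q = Ki = 13.0 × 0.009396 = 0.1221 m/d
Average linear velocity = 0.1221 / 0.04 = 3.054 m/d
L = v × T = 3.054 × 180 = 549.7 m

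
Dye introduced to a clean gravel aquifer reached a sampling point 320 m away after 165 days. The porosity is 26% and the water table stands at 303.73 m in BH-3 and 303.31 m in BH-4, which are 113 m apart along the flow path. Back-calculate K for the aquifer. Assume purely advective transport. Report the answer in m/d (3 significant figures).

Hydraulic gradient i = (303.73 − 303.31) / 113 = 0.42 / 113 = 0.003717
v = L / t = 320 / 165 = 1.939 m/d
K = v · n / i = 1.939 × 0.26 / 0.003717 = 136 m/d

136 m/d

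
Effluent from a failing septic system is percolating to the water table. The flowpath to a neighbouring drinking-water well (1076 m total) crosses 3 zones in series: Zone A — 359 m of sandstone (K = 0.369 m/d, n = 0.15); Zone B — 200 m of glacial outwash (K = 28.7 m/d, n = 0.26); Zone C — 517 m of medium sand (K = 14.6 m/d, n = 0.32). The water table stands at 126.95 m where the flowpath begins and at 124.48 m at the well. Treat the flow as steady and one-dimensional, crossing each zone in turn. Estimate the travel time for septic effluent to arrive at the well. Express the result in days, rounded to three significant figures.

Total head drop ΔH = 126.95 − 124.48 = 2.47 m
Continuity: the same q passes through each zone, so ΔH = q·Σ(L_j/K_j) — the zones act as resistances in series.
Σ(L/K) = 359/0.369 + 200/28.7 + 517/14.6 = 972.9 + 6.969 + 35.41 = 1015 d
q = ΔH / Σ(L/K) = 2.47 / 1015 = 0.002433 m/d (same in every zone)
Zone A: v = q/n = 0.002433/0.15 = 0.01622 m/d → t_A = 359/0.01622 = 22130 d
Zone B: v = q/n = 0.002433/0.26 = 0.009357 m/d → t_B = 200/0.009357 = 21370 d
Zone C: v = q/n = 0.002433/0.32 = 0.007603 m/d → t_C = 517/0.007603 = 68000 d
Total t = 22130 + 21370 + 68000 = 111500 d

112000 days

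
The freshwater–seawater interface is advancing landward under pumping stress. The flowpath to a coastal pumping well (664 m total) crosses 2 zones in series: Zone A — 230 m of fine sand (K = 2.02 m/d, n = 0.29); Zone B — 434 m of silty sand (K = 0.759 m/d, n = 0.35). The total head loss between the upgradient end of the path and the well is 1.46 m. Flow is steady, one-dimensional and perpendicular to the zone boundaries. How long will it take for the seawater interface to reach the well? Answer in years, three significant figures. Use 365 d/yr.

Continuity: the same q passes through each zone, so ΔH = q·Σ(L_j/K_j) — the zones act as resistances in series.
Σ(L/K) = 230/2.02 + 434/0.759 = 113.9 + 571.8 = 685.7 d
q = ΔH / Σ(L/K) = 1.46 / 685.7 = 0.002129 m/d (same in every zone)
Zone A: v = q/n = 0.002129/0.29 = 0.007342 m/d → t_A = 230/0.007342 = 31320 d
Zone B: v = q/n = 0.002129/0.35 = 0.006084 m/d → t_B = 434/0.006084 = 71340 d
Total t = 31320 + 71340 = 102700 d
   = 102700 / 365 = 281 yr

281 years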